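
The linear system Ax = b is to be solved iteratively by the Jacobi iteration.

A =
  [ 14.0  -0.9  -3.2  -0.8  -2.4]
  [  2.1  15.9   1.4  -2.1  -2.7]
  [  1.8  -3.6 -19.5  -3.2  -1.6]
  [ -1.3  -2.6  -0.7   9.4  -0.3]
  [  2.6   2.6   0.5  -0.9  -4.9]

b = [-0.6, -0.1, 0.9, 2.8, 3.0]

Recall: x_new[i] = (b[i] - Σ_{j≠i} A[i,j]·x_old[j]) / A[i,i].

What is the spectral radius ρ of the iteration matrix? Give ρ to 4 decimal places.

0.5003

Let D = diag(14, 15.9, -19.5, 9.4, -4.9); L, U the strict triangles.
T_J = -D⁻¹(L+U): T[4,2] = -(0.5)/(-4.9) = +0.1020; T[4,4] = 0.
  T[0,:] = [+0.0000  +0.0643  +0.2286  +0.0571  +0.1714]
  T[1,:] = [-0.1321  +0.0000  -0.0881  +0.1321  +0.1698]
  T[2,:] = [+0.0923  -0.1846  +0.0000  -0.1641  -0.0821]
  T[3,:] = [+0.1383  +0.2766  +0.0745  +0.0000  +0.0319]
  T[4,:] = [+0.5306  +0.5306  +0.1020  -0.1837  +0.0000]
moduli |λ_i(T)| = 0.5003, 0.3391, 0.2825, 0.1013, 0.0200.
ρ = 0.5003; 0.5003 < 1: convergent.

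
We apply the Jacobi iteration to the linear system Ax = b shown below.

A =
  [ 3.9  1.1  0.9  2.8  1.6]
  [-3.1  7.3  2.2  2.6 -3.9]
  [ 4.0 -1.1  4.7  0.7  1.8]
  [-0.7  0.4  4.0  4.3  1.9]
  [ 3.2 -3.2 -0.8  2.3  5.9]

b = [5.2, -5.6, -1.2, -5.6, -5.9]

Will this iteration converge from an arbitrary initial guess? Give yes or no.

Let D = diag(3.9, 7.3, 4.7, 4.3, 5.9); L, U the strict triangles.
Jacobi T = -D⁻¹(L+U): T[2,4] = -(1.8)/(4.7) = -0.3830; T[2,2] = 0.
  T[0,:] = [+0.0000  -0.2821  -0.2308  -0.7179  -0.4103]
  T[1,:] = [+0.4247  +0.0000  -0.3014  -0.3562  +0.5342]
  T[2,:] = [-0.8511  +0.2340  +0.0000  -0.1489  -0.3830]
  T[3,:] = [+0.1628  -0.0930  -0.9302  +0.0000  -0.4419]
  T[4,:] = [-0.5424  +0.5424  +0.1356  -0.3898  +0.0000]
moduli |λ_i(T)| = 1.1905, 0.8392, 0.7601, 0.7601, 0.2481.
ρ(T) = max|λ| = 1.1905; 1.1905 > 1: divergent.

no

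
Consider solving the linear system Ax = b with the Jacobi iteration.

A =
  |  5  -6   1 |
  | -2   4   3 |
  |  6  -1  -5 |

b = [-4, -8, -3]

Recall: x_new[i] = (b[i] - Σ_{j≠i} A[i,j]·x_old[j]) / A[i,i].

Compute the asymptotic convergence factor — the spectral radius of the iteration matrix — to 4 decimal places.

Let D = diag(5, 4, -5); L, U the strict triangles.
T_J = -D⁻¹(L+U): T[1,0] = -(-2)/(4) = +0.5000; T[1,1] = 0.
  T[0,:] = [+0.0000 +1.2000 -0.2000]
  T[1,:] = [+0.5000 +0.0000 -0.7500]
  T[2,:] = [+1.2000 -0.2000 +0.0000]
|roots of det(T-λI)|: 1.1851, 0.9458, 0.9458.
ρ(T) = max|λ| = 1.1851; 1.1851 > 1, so it fails to converge.

1.1851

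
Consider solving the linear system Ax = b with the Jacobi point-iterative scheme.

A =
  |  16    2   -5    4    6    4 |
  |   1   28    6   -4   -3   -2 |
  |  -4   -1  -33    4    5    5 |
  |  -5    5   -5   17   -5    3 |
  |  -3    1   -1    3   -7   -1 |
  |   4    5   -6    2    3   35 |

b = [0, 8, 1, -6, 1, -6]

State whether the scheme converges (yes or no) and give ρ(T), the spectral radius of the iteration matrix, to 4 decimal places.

A = D + L + U where D = diag(16, 28, -33, 17, -7, 35).
T_J = -D⁻¹(L+U): T[0,3] = -(4)/(16) = -0.2500; T[0,0] = 0.
  T[0,:] = [+0.0000, -0.1250, +0.3125, -0.2500, -0.3750, -0.2500]
  T[1,:] = [-0.0357, +0.0000, -0.2143, +0.1429, +0.1071, +0.0714]
  T[2,:] = [-0.1212, -0.0303, +0.0000, +0.1212, +0.1515, +0.1515]
  T[3,:] = [+0.2941, -0.2941, +0.2941, +0.0000, +0.2941, -0.1765]
  T[4,:] = [-0.4286, +0.1429, -0.1429, +0.4286, +0.0000, -0.1429]
  T[5,:] = [-0.1143, -0.1429, +0.1714, -0.0571, -0.0857, +0.0000]
|roots of det(T-λI)|: 0.5400, 0.4298, 0.1675, 0.1465, 0.1465, 0.0650.
ρ = 0.5400; 0.5400 < 1 ⇒ converges.

yes, ρ = 0.5400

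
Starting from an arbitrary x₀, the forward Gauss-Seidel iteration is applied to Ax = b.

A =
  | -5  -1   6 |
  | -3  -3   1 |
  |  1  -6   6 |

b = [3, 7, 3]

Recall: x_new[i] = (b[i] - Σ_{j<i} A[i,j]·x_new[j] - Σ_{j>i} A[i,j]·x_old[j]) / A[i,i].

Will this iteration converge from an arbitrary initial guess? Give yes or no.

yes

Diagonal D = diag(-5, -3, 6); L, U strict lower/upper.
T_GS = -(D+L)⁻¹U: row 0 first, T[0,1] = -(-1)/(-5) = -0.2000; later rows by forward substitution.
  T[0,:] = [+0.0000, -0.2000, +1.2000]
  T[1,:] = [+0.0000, +0.2000, -0.8667]
  T[2,:] = [+0.0000, +0.2333, -1.0667]
moduli |λ_i(T)| = 0.8793, 0.0126, 0.0000.
ρ = 0.8793; 0.8793 < 1, so it converges for any x₀.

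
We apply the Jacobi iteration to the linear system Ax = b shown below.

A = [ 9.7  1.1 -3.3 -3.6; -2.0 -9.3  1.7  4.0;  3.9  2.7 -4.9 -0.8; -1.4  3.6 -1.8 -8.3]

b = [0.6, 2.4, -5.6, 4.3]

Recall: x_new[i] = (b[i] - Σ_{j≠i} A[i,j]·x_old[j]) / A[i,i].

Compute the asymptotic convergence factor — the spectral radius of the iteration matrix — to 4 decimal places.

0.8771

A = D + L + U where D = diag(9.7, -9.3, -4.9, -8.3).
Jacobi T = -D⁻¹(L+U): T[1,2] = -(1.7)/(-9.3) = +0.1828; T[1,1] = 0.
  T[0,:] = [+0.0000  -0.1134  +0.3402  +0.3711]
  T[1,:] = [-0.2151  +0.0000  +0.1828  +0.4301]
  T[2,:] = [+0.7959  +0.5510  +0.0000  -0.1633]
  T[3,:] = [-0.1687  +0.4337  -0.2169  +0.0000]
|roots of det(T-λI)|: 0.8771, 0.5147, 0.5147, 0.0546.
ρ = 0.8771; 0.8771 < 1: convergent.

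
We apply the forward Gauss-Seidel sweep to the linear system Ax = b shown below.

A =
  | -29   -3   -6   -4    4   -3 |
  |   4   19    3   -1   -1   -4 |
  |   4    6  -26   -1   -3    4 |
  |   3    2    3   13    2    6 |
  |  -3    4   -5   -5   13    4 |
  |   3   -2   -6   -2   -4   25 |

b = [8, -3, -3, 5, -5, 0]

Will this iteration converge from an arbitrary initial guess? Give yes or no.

Split A = D + L + U, D = diag(-29, 19, -26, 13, 13, 25).
T_GS = -(D+L)⁻¹U: row 0 first, T[0,1] = -(-3)/(-29) = -0.1034; later rows by forward substitution.
  T[0,:] = [+0.0000, -0.1034, -0.2069, -0.1379, +0.1379, -0.1034]
  T[1,:] = [+0.0000, +0.0218, -0.1143, +0.0817, +0.0236, +0.2323]
  T[2,:] = [+0.0000, -0.0109, -0.0582, -0.0408, -0.0887, +0.1915]
  T[3,:] = [+0.0000, +0.0230, +0.0788, +0.0287, -0.1688, -0.5176]
  T[4,:] = [+0.0000, -0.0259, -0.0047, -0.0616, -0.0745, -0.5285]
  T[5,:] = [+0.0000, +0.0092, +0.0073, +0.0057, -0.0614, -0.0490]
|eigenvalues of T|: 0.2652, 0.1425, 0.0774, 0.0349, 0.0349, 0.0000.
ρ = 0.2652; 0.2652 < 1, so it converges for any x₀.

yes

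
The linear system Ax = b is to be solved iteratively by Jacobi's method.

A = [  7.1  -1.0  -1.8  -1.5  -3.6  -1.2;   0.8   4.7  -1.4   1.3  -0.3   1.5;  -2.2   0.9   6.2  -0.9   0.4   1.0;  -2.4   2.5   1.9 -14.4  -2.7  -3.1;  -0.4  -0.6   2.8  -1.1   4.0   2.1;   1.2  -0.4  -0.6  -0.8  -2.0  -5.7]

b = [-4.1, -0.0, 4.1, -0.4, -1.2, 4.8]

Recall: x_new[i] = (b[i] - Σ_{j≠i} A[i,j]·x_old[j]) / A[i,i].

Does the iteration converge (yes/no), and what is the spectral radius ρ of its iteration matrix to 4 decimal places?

yes, ρ = 0.8446

A = D + L + U where D = diag(7.1, 4.7, 6.2, -14.4, 4, -5.7).
Jacobi: T = -D⁻¹(L+U), T[1,2] = -(-1.4)/(4.7) = +0.2979; T[1,1] = 0.
  T[0,:] = [+0.0000 +0.1408 +0.2535 +0.2113 +0.5070 +0.1690]
  T[1,:] = [-0.1702 +0.0000 +0.2979 -0.2766 +0.0638 -0.3191]
  T[2,:] = [+0.3548 -0.1452 +0.0000 +0.1452 -0.0645 -0.1613]
  T[3,:] = [-0.1667 +0.1736 +0.1319 +0.0000 -0.1875 -0.2153]
  T[4,:] = [+0.1000 +0.1500 -0.7000 +0.2750 +0.0000 -0.5250]
  T[5,:] = [+0.2105 -0.0702 -0.1053 -0.1404 -0.3509 +0.0000]
|roots of det(T-λI)|: 0.8446, 0.4312, 0.4312, 0.3881, 0.3881, 0.2057.
ρ = 0.8446; 0.8446 < 1 ⇒ converges.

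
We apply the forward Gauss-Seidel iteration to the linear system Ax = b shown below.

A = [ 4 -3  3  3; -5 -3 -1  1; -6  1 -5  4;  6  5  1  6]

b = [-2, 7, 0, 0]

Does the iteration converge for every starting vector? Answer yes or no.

no

A = D + L + U where D = diag(4, -3, -5, 6).
Gauss-Seidel: T = -(D+L)⁻¹U, row 0 first, T[0,3] = -(3)/(4) = -0.7500; later rows by forward substitution.
  T[0,:] = [+0.0000  +0.7500  -0.7500  -0.7500]
  T[1,:] = [+0.0000  -1.2500  +0.9167  +1.5833]
  T[2,:] = [+0.0000  -1.1500  +1.0833  +2.0167]
  T[3,:] = [+0.0000  +0.4833  -0.1944  -0.9056]
moduli |λ_i(T)| = 1.3494, 0.5478, 0.2706, 0.0000.
ρ = 1.3494; 1.3494 > 1 ⇒ diverges.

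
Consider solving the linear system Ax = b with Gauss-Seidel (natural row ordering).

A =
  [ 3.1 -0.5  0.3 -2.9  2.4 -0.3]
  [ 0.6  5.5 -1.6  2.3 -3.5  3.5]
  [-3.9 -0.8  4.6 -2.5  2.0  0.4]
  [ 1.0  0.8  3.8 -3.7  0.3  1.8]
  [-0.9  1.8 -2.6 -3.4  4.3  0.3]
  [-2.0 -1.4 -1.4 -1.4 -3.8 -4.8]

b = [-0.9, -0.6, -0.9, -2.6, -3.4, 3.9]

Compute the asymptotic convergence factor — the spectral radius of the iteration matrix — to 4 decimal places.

Diagonal D = diag(3.1, 5.5, 4.6, -3.7, 4.3, -4.8); L, U strict lower/upper.
GS T = -(D+L)⁻¹U: row 0 first, T[0,5] = -(-0.3)/(3.1) = +0.0968; later rows by forward substitution.
  T[0,:] = [+0.0000, +0.1613, -0.0968, +0.9355, -0.7742, +0.0968]
  T[1,:] = [+0.0000, -0.0176, +0.3015, -0.5202, +0.7208, -0.6469]
  T[2,:] = [+0.0000, +0.1337, -0.0296, +1.2461, -0.9658, -0.1174]
  T[3,:] = [+0.0000, +0.1771, +0.0086, +1.4202, -0.9642, +0.2522]
  T[4,:] = [+0.0000, +0.2620, -0.1576, +2.2900, -1.8102, +0.3497]
  T[5,:] = [+0.0000, -0.3601, +0.0833, -2.8286, +2.1083, -0.1678]
|λ(T)| sorted: 1.2616, 0.6228, 0.1155, 0.0891, 0.0074, 0.0000.
ρ = 1.2616; 1.2616 > 1, so it fails to converge.

1.2616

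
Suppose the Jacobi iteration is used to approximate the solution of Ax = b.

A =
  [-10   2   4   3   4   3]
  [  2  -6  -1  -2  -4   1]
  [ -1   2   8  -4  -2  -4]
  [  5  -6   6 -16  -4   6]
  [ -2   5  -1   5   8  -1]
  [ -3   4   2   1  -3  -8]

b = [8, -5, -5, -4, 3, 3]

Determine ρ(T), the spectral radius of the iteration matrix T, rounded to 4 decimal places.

Diagonal D = diag(-10, -6, 8, -16, 8, -8); L, U strict lower/upper.
T_J = -D⁻¹(L+U): T[3,1] = -(-6)/(-16) = -0.3750; T[3,3] = 0.
  T[0,:] = [+0.0000 +0.2000 +0.4000 +0.3000 +0.4000 +0.3000]
  T[1,:] = [+0.3333 +0.0000 -0.1667 -0.3333 -0.6667 +0.1667]
  T[2,:] = [+0.1250 -0.2500 +0.0000 +0.5000 +0.2500 +0.5000]
  T[3,:] = [+0.3125 -0.3750 +0.3750 +0.0000 -0.2500 +0.3750]
  T[4,:] = [+0.2500 -0.6250 +0.1250 -0.6250 +0.0000 +0.1250]
  T[5,:] = [-0.3750 +0.5000 +0.2500 +0.1250 -0.3750 +0.0000]
moduli |λ_i(T)| = 1.2270, 0.7877, 0.5712, 0.5543, 0.3232, 0.3232.
spectral radius ρ = 1.2270; 1.2270 > 1, so it fails to converge.

1.2270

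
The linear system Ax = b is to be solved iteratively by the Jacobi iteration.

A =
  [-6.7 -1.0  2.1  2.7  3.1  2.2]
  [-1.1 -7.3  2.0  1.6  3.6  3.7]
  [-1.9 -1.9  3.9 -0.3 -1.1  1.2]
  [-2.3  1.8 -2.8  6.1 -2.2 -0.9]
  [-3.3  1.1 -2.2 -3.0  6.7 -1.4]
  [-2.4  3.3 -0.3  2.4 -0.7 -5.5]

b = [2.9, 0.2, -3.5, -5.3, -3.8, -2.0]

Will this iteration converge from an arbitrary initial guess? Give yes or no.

no

Write A = D+L+U with D = diag(-6.7, -7.3, 3.9, 6.1, 6.7, -5.5).
Jacobi T = -D⁻¹(L+U): T[3,1] = -(1.8)/(6.1) = -0.2951; T[3,3] = 0.
  T[0,:] = [+0.0000  -0.1493  +0.3134  +0.4030  +0.4627  +0.3284]
  T[1,:] = [-0.1507  +0.0000  +0.2740  +0.2192  +0.4932  +0.5068]
  T[2,:] = [+0.4872  +0.4872  +0.0000  +0.0769  +0.2821  -0.3077]
  T[3,:] = [+0.3770  -0.2951  +0.4590  +0.0000  +0.3607  +0.1475]
  T[4,:] = [+0.4925  -0.1642  +0.3284  +0.4478  +0.0000  +0.2090]
  T[5,:] = [-0.4364  +0.6000  -0.0545  +0.4364  -0.1273  +0.0000]
|roots of det(T-λI)|: 1.1249, 0.7929, 0.4067, 0.3877, 0.3447, 0.3447.
spectral radius ρ = 1.1249; 1.1249 > 1, so it fails to converge.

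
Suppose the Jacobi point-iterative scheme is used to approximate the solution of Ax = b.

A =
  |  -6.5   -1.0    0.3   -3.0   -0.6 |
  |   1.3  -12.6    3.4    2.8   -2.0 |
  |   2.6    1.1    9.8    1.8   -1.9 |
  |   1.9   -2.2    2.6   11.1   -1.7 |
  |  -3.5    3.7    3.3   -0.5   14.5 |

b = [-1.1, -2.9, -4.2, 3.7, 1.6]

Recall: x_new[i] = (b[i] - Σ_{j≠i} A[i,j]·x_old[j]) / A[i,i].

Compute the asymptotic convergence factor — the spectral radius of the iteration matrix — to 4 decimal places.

Split A = D + L + U, D = diag(-6.5, -12.6, 9.8, 11.1, 14.5).
Jacobi T = -D⁻¹(L+U): T[0,2] = -(0.3)/(-6.5) = +0.0462; T[0,0] = 0.
  T[0,:] = [+0.0000, -0.1538, +0.0462, -0.4615, -0.0923]
  T[1,:] = [+0.1032, +0.0000, +0.2698, +0.2222, -0.1587]
  T[2,:] = [-0.2653, -0.1122, +0.0000, -0.1837, +0.1939]
  T[3,:] = [-0.1712, +0.1982, -0.2342, +0.0000, +0.1532]
  T[4,:] = [+0.2414, -0.2552, -0.2276, +0.0345, +0.0000]
moduli |λ_i(T)| = 0.5010, 0.3339, 0.3339, 0.2748, 0.0368.
ρ = 0.5010; 0.5010 < 1 ⇒ converges.

0.5010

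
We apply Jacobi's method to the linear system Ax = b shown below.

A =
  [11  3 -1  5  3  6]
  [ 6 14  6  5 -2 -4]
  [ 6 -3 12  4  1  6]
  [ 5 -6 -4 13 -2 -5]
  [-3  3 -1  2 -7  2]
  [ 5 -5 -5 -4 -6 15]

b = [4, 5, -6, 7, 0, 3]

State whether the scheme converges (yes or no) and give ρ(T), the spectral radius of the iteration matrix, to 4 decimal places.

no, ρ = 1.2240

Diagonal D = diag(11, 14, 12, 13, -7, 15); L, U strict lower/upper.
T_J = -D⁻¹(L+U): T[5,2] = -(-5)/(15) = +0.3333; T[5,5] = 0.
  T[0,:] = [+0.0000, -0.2727, +0.0909, -0.4545, -0.2727, -0.5455]
  T[1,:] = [-0.4286, +0.0000, -0.4286, -0.3571, +0.1429, +0.2857]
  T[2,:] = [-0.5000, +0.2500, +0.0000, -0.3333, -0.0833, -0.5000]
  T[3,:] = [-0.3846, +0.4615, +0.3077, +0.0000, +0.1538, +0.3846]
  T[4,:] = [-0.4286, +0.4286, -0.1429, +0.2857, +0.0000, +0.2857]
  T[5,:] = [-0.3333, +0.3333, +0.3333, +0.2667, +0.4000, +0.0000]
|eigenvalues of T|: 1.2240, 0.6888, 0.6888, 0.3928, 0.3928, 0.1411.
ρ(T) = max|λ| = 1.2240; 1.2240 > 1, so it fails to converge.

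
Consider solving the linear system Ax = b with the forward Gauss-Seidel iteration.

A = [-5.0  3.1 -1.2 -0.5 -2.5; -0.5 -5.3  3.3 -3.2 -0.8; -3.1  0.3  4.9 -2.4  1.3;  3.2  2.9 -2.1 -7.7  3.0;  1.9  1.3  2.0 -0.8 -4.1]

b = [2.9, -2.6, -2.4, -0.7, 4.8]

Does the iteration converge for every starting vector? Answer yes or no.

A = D + L + U where D = diag(-5, -5.3, 4.9, -7.7, -4.1).
T_GS = -(D+L)⁻¹U: row 0 first, T[0,4] = -(-2.5)/(-5) = -0.5000; later rows by forward substitution.
  T[0,:] = [+0.0000 +0.6200 -0.2400 -0.1000 -0.5000]
  T[1,:] = [+0.0000 -0.0585 +0.6453 -0.5943 -0.1038]
  T[2,:] = [+0.0000 +0.3958 -0.1913 +0.4629 -0.5753]
  T[3,:] = [+0.0000 +0.1277 +0.1955 -0.3917 +0.2996]
  T[4,:] = [+0.0000 +0.4369 -0.0381 +0.0674 -0.6037]
|roots of det(T-λI)|: 1.1346, 0.4002, 0.4002, 0.1879, 0.0000.
spectral radius ρ = 1.1346; 1.1346 > 1: divergent.

no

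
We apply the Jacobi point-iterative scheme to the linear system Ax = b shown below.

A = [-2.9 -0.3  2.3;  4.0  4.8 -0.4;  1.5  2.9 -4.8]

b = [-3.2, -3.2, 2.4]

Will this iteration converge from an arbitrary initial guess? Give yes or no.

Write A = D+L+U with D = diag(-2.9, 4.8, -4.8).
Jacobi: T = -D⁻¹(L+U), T[0,1] = -(-0.3)/(-2.9) = -0.1034; T[0,0] = 0.
  T[0,:] = [+0.0000  -0.1034  +0.7931]
  T[1,:] = [-0.8333  +0.0000  +0.0833]
  T[2,:] = [+0.3125  +0.6042  +0.0000]
|eigenvalues of T|: 0.9092, 0.6650, 0.6650.
ρ(T) = max|λ| = 0.9092; 0.9092 < 1 ⇒ converges.

yes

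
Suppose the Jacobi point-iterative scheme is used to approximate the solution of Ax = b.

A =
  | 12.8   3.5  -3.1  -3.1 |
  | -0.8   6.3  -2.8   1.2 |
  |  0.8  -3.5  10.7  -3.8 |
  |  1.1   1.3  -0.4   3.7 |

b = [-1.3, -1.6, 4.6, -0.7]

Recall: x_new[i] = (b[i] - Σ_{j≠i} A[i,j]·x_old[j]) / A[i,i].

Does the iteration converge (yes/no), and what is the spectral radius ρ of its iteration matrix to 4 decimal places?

yes, ρ = 0.6061

Let D = diag(12.8, 6.3, 10.7, 3.7); L, U the strict triangles.
Jacobi T = -D⁻¹(L+U): T[2,0] = -(0.8)/(10.7) = -0.0748; T[2,2] = 0.
  T[0,:] = [+0.0000, -0.2734, +0.2422, +0.2422]
  T[1,:] = [+0.1270, +0.0000, +0.4444, -0.1905]
  T[2,:] = [-0.0748, +0.3271, +0.0000, +0.3551]
  T[3,:] = [-0.2973, -0.3514, +0.1081, +0.0000]
|roots of det(T-λI)|: 0.6061, 0.3877, 0.3877, 0.3292.
ρ(T) = max|λ| = 0.6061; 0.6061 < 1, so it converges for any x₀.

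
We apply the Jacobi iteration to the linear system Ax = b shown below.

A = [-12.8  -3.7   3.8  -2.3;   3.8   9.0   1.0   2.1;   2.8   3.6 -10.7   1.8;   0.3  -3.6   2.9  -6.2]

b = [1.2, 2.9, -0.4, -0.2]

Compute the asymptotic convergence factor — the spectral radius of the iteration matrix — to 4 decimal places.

A = D + L + U where D = diag(-12.8, 9, -10.7, -6.2).
Jacobi T = -D⁻¹(L+U): T[0,2] = -(3.8)/(-12.8) = +0.2969; T[0,0] = 0.
  T[0,:] = [+0.0000  -0.2891  +0.2969  -0.1797]
  T[1,:] = [-0.4222  +0.0000  -0.1111  -0.2333]
  T[2,:] = [+0.2617  +0.3364  +0.0000  +0.1682]
  T[3,:] = [+0.0484  -0.5806  +0.4677  +0.0000]
moduli |λ_i(T)| = 0.7384, 0.3421, 0.3421, 0.0936.
spectral radius ρ = 0.7384; 0.7384 < 1, so it converges for any x₀.

0.7384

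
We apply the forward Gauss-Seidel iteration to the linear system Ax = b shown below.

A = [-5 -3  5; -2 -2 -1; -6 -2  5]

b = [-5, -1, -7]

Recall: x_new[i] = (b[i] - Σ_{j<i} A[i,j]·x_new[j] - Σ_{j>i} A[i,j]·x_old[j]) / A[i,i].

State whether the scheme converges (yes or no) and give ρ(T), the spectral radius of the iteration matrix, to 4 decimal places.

no, ρ = 1.4485

Let D = diag(-5, -2, 5); L, U the strict triangles.
T_GS = -(D+L)⁻¹U: row 0 first, T[0,1] = -(-3)/(-5) = -0.6000; later rows by forward substitution.
  T[0,:] = [+0.0000 -0.6000 +1.0000]
  T[1,:] = [+0.0000 +0.6000 -1.5000]
  T[2,:] = [+0.0000 -0.4800 +0.6000]
moduli |λ_i(T)| = 1.4485, 0.2485, 0.0000.
spectral radius ρ = 1.4485; 1.4485 > 1, so it fails to converge.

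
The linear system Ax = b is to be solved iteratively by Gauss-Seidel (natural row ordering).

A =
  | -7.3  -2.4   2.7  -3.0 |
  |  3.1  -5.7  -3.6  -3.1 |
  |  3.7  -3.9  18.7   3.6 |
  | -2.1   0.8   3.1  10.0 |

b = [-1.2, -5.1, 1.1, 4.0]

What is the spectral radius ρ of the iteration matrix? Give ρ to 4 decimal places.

0.3152

Let D = diag(-7.3, -5.7, 18.7, 10); L, U the strict triangles.
T_GS = -(D+L)⁻¹U: row 0 first, T[0,3] = -(-3)/(-7.3) = -0.4110; later rows by forward substitution.
  T[0,:] = [+0.0000  -0.3288  +0.3699  -0.4110]
  T[1,:] = [+0.0000  -0.1788  -0.4304  -0.7674]
  T[2,:] = [+0.0000  +0.0278  -0.1629  -0.2712]
  T[3,:] = [+0.0000  -0.0633  +0.1626  +0.0592]
|roots of det(T-λI)|: 0.3152, 0.1632, 0.1632, 0.0000.
spectral radius ρ = 0.3152; 0.3152 < 1 ⇒ converges.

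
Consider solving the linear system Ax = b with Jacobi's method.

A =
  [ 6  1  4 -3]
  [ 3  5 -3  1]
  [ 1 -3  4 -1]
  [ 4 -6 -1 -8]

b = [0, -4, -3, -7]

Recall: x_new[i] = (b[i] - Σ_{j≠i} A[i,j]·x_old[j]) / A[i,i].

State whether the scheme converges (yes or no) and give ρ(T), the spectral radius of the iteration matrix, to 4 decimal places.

no, ρ = 1.1699

Let D = diag(6, 5, 4, -8); L, U the strict triangles.
Jacobi: T = -D⁻¹(L+U), T[3,1] = -(-6)/(-8) = -0.7500; T[3,3] = 0.
  T[0,:] = [+0.0000, -0.1667, -0.6667, +0.5000]
  T[1,:] = [-0.6000, +0.0000, +0.6000, -0.2000]
  T[2,:] = [-0.2500, +0.7500, +0.0000, +0.2500]
  T[3,:] = [+0.5000, -0.7500, -0.1250, +0.0000]
|roots of det(T-λI)|: 1.1699, 0.6963, 0.6963, 0.1524.
ρ(T) = max|λ| = 1.1699; 1.1699 > 1: divergent.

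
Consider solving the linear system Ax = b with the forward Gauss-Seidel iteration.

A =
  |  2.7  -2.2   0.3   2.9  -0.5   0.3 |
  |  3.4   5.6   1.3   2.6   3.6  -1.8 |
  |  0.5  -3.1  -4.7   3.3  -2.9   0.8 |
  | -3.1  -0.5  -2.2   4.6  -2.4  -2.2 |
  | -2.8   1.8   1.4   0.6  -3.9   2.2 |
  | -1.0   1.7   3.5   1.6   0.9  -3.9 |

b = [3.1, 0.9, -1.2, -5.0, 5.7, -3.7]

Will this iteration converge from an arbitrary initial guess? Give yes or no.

no

Let D = diag(2.7, 5.6, -4.7, 4.6, -3.9, -3.9); L, U the strict triangles.
T_GS = -(D+L)⁻¹U: row 0 first, T[0,5] = -(0.3)/(2.7) = -0.1111; later rows by forward substitution.
  T[0,:] = [+0.0000 +0.8148 -0.1111 -1.0741 +0.1852 -0.1111]
  T[1,:] = [+0.0000 -0.4947 -0.1647 +0.1878 -0.7553 +0.3889]
  T[2,:] = [+0.0000 +0.4130 +0.0968 +0.4640 -0.0992 -0.0981]
  T[3,:] = [+0.0000 +0.6929 -0.0465 -0.4815 +0.5170 +0.3987]
  T[4,:] = [+0.0000 -0.5585 +0.0314 +0.9503 -0.4376 +0.8495]
  T[5,:] = [+0.0000 +0.1014 +0.0317 +0.7954 -0.3546 +0.4696]
|λ(T)| sorted: 1.5120, 0.6174, 0.6174, 0.4557, 0.0382, 0.0000.
ρ(T) = max|λ| = 1.5120; 1.5120 > 1, so it fails to converge.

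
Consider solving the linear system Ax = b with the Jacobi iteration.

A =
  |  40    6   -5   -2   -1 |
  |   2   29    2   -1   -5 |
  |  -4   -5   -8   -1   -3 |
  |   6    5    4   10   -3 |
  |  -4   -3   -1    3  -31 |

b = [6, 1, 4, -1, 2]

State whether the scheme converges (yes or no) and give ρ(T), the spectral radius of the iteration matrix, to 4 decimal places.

yes, ρ = 0.4041

Diagonal D = diag(40, 29, -8, 10, -31); L, U strict lower/upper.
Jacobi T = -D⁻¹(L+U): T[1,2] = -(2)/(29) = -0.0690; T[1,1] = 0.
  T[0,:] = [+0.0000 -0.1500 +0.1250 +0.0500 +0.0250]
  T[1,:] = [-0.0690 +0.0000 -0.0690 +0.0345 +0.1724]
  T[2,:] = [-0.5000 -0.6250 +0.0000 -0.1250 -0.3750]
  T[3,:] = [-0.6000 -0.5000 -0.4000 +0.0000 +0.3000]
  T[4,:] = [-0.1290 -0.0968 -0.0323 +0.0968 +0.0000]
|eigenvalues of T|: 0.4041, 0.3426, 0.3426, 0.2055, 0.0410.
spectral radius ρ = 0.4041; 0.4041 < 1: convergent.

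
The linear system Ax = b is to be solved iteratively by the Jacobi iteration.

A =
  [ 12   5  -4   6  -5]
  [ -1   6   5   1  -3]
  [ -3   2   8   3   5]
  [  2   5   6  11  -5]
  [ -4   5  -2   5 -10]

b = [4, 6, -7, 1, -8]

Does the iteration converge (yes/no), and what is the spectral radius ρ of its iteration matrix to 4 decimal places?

no, ρ = 1.2052

Let D = diag(12, 6, 8, 11, -10); L, U the strict triangles.
T_J = -D⁻¹(L+U): T[2,4] = -(5)/(8) = -0.6250; T[2,2] = 0.
  T[0,:] = [+0.0000, -0.4167, +0.3333, -0.5000, +0.4167]
  T[1,:] = [+0.1667, +0.0000, -0.8333, -0.1667, +0.5000]
  T[2,:] = [+0.3750, -0.2500, +0.0000, -0.3750, -0.6250]
  T[3,:] = [-0.1818, -0.4545, -0.5455, +0.0000, +0.4545]
  T[4,:] = [-0.4000, +0.5000, -0.2000, +0.5000, +0.0000]
eigenvalue magnitudes: 1.2052, 0.8030, 0.8030, 0.3712, 0.2413.
spectral radius ρ = 1.2052; 1.2052 > 1: divergent.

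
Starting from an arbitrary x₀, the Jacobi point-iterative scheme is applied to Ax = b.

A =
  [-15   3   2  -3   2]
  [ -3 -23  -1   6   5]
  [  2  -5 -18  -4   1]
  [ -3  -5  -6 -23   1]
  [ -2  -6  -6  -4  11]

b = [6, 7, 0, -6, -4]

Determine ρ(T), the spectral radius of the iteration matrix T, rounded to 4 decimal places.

Split A = D + L + U, D = diag(-15, -23, -18, -23, 11).
Jacobi: T = -D⁻¹(L+U), T[4,2] = -(-6)/(11) = +0.5455; T[4,4] = 0.
  T[0,:] = [+0.0000, +0.2000, +0.1333, -0.2000, +0.1333]
  T[1,:] = [-0.1304, +0.0000, -0.0435, +0.2609, +0.2174]
  T[2,:] = [+0.1111, -0.2778, +0.0000, -0.2222, +0.0556]
  T[3,:] = [-0.1304, -0.2174, -0.2609, +0.0000, +0.0435]
  T[4,:] = [+0.1818, +0.5455, +0.5455, +0.3636, +0.0000]
moduli |λ_i(T)| = 0.5444, 0.3620, 0.0778, 0.0778, 0.0576.
ρ = 0.5444; 0.5444 < 1: convergent.

0.5444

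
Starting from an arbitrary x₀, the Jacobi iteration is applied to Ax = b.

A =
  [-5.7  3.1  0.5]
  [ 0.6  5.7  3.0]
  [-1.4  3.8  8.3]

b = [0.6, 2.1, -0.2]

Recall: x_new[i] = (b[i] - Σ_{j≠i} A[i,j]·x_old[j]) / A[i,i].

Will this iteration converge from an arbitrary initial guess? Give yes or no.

Let D = diag(-5.7, 5.7, 8.3); L, U the strict triangles.
Jacobi T = -D⁻¹(L+U): T[2,1] = -(3.8)/(8.3) = -0.4578; T[2,2] = 0.
  T[0,:] = [+0.0000  +0.5439  +0.0877]
  T[1,:] = [-0.1053  +0.0000  -0.5263]
  T[2,:] = [+0.1687  -0.4578  +0.0000]
|λ(T)| sorted: 0.5306, 0.2881, 0.2881.
ρ = 0.5306; 0.5306 < 1, so it converges for any x₀.

yes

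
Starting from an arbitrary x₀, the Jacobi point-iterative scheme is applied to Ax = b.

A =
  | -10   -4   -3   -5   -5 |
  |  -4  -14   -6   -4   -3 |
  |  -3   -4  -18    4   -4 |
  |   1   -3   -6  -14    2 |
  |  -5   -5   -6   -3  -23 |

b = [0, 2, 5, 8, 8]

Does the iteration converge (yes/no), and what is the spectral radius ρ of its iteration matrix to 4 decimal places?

A = D + L + U where D = diag(-10, -14, -18, -14, -23).
Jacobi T = -D⁻¹(L+U): T[2,4] = -(-4)/(-18) = -0.2222; T[2,2] = 0.
  T[0,:] = [+0.0000  -0.4000  -0.3000  -0.5000  -0.5000]
  T[1,:] = [-0.2857  +0.0000  -0.4286  -0.2857  -0.2143]
  T[2,:] = [-0.1667  -0.2222  +0.0000  +0.2222  -0.2222]
  T[3,:] = [+0.0714  -0.2143  -0.4286  +0.0000  +0.1429]
  T[4,:] = [-0.2174  -0.2174  -0.2609  -0.1304  +0.0000]
|λ(T)| sorted: 0.8845, 0.3969, 0.3808, 0.3808, 0.2534.
ρ(T) = max|λ| = 0.8845; 0.8845 < 1: convergent.

yes, ρ = 0.8845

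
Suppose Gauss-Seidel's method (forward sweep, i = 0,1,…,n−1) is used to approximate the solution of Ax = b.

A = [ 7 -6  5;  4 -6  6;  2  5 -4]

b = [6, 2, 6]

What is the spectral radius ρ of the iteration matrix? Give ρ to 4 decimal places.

1.2203

Split A = D + L + U, D = diag(7, -6, -4).
Gauss-Seidel: T = -(D+L)⁻¹U, row 0 first, T[0,1] = -(-6)/(7) = +0.8571; later rows by forward substitution.
  T[0,:] = [+0.0000, +0.8571, -0.7143]
  T[1,:] = [+0.0000, +0.5714, +0.5238]
  T[2,:] = [+0.0000, +1.1429, +0.2976]
eigenvalue magnitudes: 1.2203, 0.3512, 0.0000.
ρ = 1.2203; 1.2203 > 1 ⇒ diverges.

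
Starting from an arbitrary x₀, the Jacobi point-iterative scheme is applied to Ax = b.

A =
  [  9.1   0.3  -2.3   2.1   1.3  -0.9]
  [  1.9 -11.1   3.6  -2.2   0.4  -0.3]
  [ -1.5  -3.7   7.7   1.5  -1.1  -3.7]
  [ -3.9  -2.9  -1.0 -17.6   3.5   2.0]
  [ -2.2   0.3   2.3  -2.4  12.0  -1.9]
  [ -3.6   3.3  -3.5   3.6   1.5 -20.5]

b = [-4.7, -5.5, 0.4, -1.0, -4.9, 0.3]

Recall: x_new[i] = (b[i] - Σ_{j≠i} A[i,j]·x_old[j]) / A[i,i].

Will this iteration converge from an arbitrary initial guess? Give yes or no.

yes

Let D = diag(9.1, -11.1, 7.7, -17.6, 12, -20.5); L, U the strict triangles.
Jacobi T = -D⁻¹(L+U): T[1,3] = -(-2.2)/(-11.1) = -0.1982; T[1,1] = 0.
  T[0,:] = [+0.0000  -0.0330  +0.2527  -0.2308  -0.1429  +0.0989]
  T[1,:] = [+0.1712  +0.0000  +0.3243  -0.1982  +0.0360  -0.0270]
  T[2,:] = [+0.1948  +0.4805  +0.0000  -0.1948  +0.1429  +0.4805]
  T[3,:] = [-0.2216  -0.1648  -0.0568  +0.0000  +0.1989  +0.1136]
  T[4,:] = [+0.1833  -0.0250  -0.1917  +0.2000  +0.0000  +0.1583]
  T[5,:] = [-0.1756  +0.1610  -0.1707  +0.1756  +0.0732  +0.0000]
moduli |λ_i(T)| = 0.5725, 0.3244, 0.3244, 0.2485, 0.2485, 0.2036.
ρ(T) = max|λ| = 0.5725; 0.5725 < 1, so it converges for any x₀.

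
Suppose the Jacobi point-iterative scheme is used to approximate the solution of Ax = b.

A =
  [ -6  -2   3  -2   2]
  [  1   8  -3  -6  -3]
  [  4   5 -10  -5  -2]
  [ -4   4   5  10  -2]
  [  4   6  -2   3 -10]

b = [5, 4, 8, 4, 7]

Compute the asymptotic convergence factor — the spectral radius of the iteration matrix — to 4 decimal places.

Split A = D + L + U, D = diag(-6, 8, -10, 10, -10).
Jacobi: T = -D⁻¹(L+U), T[2,0] = -(4)/(-10) = +0.4000; T[2,2] = 0.
  T[0,:] = [+0.0000, -0.3333, +0.5000, -0.3333, +0.3333]
  T[1,:] = [-0.1250, +0.0000, +0.3750, +0.7500, +0.3750]
  T[2,:] = [+0.4000, +0.5000, +0.0000, -0.5000, -0.2000]
  T[3,:] = [+0.4000, -0.4000, -0.5000, +0.0000, +0.2000]
  T[4,:] = [+0.4000, +0.6000, -0.2000, +0.3000, +0.0000]
|λ(T)| sorted: 1.1322, 0.6371, 0.4642, 0.4642, 0.1276.
spectral radius ρ = 1.1322; 1.1322 > 1: divergent.

1.1322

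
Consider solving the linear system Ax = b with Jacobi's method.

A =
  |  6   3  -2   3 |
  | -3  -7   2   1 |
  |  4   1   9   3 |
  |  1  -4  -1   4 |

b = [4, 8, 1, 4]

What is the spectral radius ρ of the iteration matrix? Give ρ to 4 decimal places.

Split A = D + L + U, D = diag(6, -7, 9, 4).
Jacobi T = -D⁻¹(L+U): T[1,2] = -(2)/(-7) = +0.2857; T[1,1] = 0.
  T[0,:] = [+0.0000, -0.5000, +0.3333, -0.5000]
  T[1,:] = [-0.4286, +0.0000, +0.2857, +0.1429]
  T[2,:] = [-0.4444, -0.1111, +0.0000, -0.3333]
  T[3,:] = [-0.2500, +1.0000, +0.2500, +0.0000]
eigenvalue magnitudes: 0.8677, 0.5900, 0.5900, 0.4818.
ρ(T) = max|λ| = 0.8677; 0.8677 < 1: convergent.

0.8677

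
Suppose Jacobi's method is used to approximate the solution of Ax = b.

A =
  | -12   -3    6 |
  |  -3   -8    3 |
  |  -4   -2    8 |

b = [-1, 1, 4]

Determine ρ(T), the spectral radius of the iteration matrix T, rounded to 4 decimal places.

Let D = diag(-12, -8, 8); L, U the strict triangles.
T_J = -D⁻¹(L+U): T[2,1] = -(-2)/(8) = +0.2500; T[2,2] = 0.
  T[0,:] = [+0.0000  -0.2500  +0.5000]
  T[1,:] = [-0.3750  +0.0000  +0.3750]
  T[2,:] = [+0.5000  +0.2500  +0.0000]
moduli |λ_i(T)| = 0.7500, 0.5000, 0.2500.
ρ = 0.7500; 0.7500 < 1, so it converges for any x₀.

0.7500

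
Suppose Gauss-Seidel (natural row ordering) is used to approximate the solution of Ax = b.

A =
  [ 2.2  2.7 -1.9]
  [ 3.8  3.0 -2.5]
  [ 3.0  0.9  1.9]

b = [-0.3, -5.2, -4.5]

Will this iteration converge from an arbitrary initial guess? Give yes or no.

Diagonal D = diag(2.2, 3, 1.9); L, U strict lower/upper.
GS T = -(D+L)⁻¹U: row 0 first, T[0,2] = -(-1.9)/(2.2) = +0.8636; later rows by forward substitution.
  T[0,:] = [+0.0000  -1.2273  +0.8636]
  T[1,:] = [+0.0000  +1.5545  -0.2606]
  T[2,:] = [+0.0000  +1.2014  -1.2402]
|roots of det(T-λI)|: 1.4376, 1.1233, 0.0000.
ρ = 1.4376; 1.4376 > 1 ⇒ diverges.

no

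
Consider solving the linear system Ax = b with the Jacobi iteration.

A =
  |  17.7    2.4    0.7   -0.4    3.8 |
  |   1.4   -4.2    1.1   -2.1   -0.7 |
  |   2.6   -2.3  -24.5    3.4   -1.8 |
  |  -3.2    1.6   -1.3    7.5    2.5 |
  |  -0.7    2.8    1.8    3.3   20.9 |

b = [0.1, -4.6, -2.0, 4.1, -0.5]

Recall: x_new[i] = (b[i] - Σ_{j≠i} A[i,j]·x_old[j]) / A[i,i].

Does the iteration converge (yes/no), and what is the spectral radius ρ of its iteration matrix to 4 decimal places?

Write A = D+L+U with D = diag(17.7, -4.2, -24.5, 7.5, 20.9).
Jacobi: T = -D⁻¹(L+U), T[2,4] = -(-1.8)/(-24.5) = -0.0735; T[2,2] = 0.
  T[0,:] = [+0.0000 -0.1356 -0.0395 +0.0226 -0.2147]
  T[1,:] = [+0.3333 +0.0000 +0.2619 -0.5000 -0.1667]
  T[2,:] = [+0.1061 -0.0939 +0.0000 +0.1388 -0.0735]
  T[3,:] = [+0.4267 -0.2133 +0.1733 +0.0000 -0.3333]
  T[4,:] = [+0.0335 -0.1340 -0.0861 -0.1579 +0.0000]
moduli |λ_i(T)| = 0.4292, 0.3151, 0.3151, 0.1047, 0.0005.
ρ = 0.4292; 0.4292 < 1 ⇒ converges.

yes, ρ = 0.4292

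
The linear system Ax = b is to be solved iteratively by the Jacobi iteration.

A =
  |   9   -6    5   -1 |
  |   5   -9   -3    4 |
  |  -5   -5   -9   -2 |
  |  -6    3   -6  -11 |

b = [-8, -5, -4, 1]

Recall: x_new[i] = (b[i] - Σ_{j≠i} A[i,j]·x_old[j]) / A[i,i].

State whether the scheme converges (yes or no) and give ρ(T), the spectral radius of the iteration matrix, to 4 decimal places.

no, ρ = 1.1208

Let D = diag(9, -9, -9, -11); L, U the strict triangles.
T_J = -D⁻¹(L+U): T[1,2] = -(-3)/(-9) = -0.3333; T[1,1] = 0.
  T[0,:] = [+0.0000 +0.6667 -0.5556 +0.1111]
  T[1,:] = [+0.5556 +0.0000 -0.3333 +0.4444]
  T[2,:] = [-0.5556 -0.5556 +0.0000 -0.2222]
  T[3,:] = [-0.5455 +0.2727 -0.5455 +0.0000]
|roots of det(T-λI)|: 1.1208, 0.8042, 0.4219, 0.1053.
ρ = 1.1208; 1.1208 > 1: divergent.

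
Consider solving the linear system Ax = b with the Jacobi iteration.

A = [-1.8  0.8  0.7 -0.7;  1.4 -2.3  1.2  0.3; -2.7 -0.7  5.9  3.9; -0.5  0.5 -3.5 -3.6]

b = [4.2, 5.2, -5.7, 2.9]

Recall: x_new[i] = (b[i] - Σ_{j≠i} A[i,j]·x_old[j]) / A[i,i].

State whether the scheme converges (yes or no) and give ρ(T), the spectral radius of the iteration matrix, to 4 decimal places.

Let D = diag(-1.8, -2.3, 5.9, -3.6); L, U the strict triangles.
Jacobi: T = -D⁻¹(L+U), T[0,3] = -(-0.7)/(-1.8) = -0.3889; T[0,0] = 0.
  T[0,:] = [+0.0000, +0.4444, +0.3889, -0.3889]
  T[1,:] = [+0.6087, +0.0000, +0.5217, +0.1304]
  T[2,:] = [+0.4576, +0.1186, +0.0000, -0.6610]
  T[3,:] = [-0.1389, +0.1389, -0.9722, +0.0000]
moduli |λ_i(T)| = 1.1339, 0.7539, 0.7018, 0.3218.
ρ = 1.1339; 1.1339 > 1, so it fails to converge.

no, ρ = 1.1339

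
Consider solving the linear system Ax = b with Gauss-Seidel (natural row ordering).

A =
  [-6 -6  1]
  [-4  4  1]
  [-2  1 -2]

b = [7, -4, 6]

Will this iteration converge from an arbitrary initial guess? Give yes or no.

yes

A = D + L + U where D = diag(-6, 4, -2).
GS T = -(D+L)⁻¹U: row 0 first, T[0,1] = -(-6)/(-6) = -1.0000; later rows by forward substitution.
  T[0,:] = [+0.0000  -1.0000  +0.1667]
  T[1,:] = [+0.0000  -1.0000  -0.0833]
  T[2,:] = [+0.0000  +0.5000  -0.2083]
eigenvalue magnitudes: 0.9433, 0.2650, 0.0000.
ρ = 0.9433; 0.9433 < 1, so it converges for any x₀.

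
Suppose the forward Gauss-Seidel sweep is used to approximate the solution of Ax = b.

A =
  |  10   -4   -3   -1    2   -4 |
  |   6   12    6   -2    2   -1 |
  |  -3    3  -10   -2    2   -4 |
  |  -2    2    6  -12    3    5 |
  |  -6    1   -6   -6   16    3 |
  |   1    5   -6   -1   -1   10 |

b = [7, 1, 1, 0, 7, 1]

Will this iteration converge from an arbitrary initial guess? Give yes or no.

yes

Let D = diag(10, 12, -10, -12, 16, 10); L, U the strict triangles.
Gauss-Seidel: T = -(D+L)⁻¹U, row 0 first, T[0,3] = -(-1)/(10) = +0.1000; later rows by forward substitution.
  T[0,:] = [+0.0000  +0.4000  +0.3000  +0.1000  -0.2000  +0.4000]
  T[1,:] = [+0.0000  -0.2000  -0.6500  +0.1167  -0.0667  -0.1167]
  T[2,:] = [+0.0000  -0.1800  -0.2850  -0.1950  +0.2400  -0.5550]
  T[3,:] = [+0.0000  -0.1900  -0.3008  -0.0947  +0.3922  +0.0531]
  T[4,:] = [+0.0000  +0.0237  -0.0666  -0.0784  +0.1663  -0.2184]
  T[5,:] = [+0.0000  -0.0646  +0.0873  -0.2026  +0.2532  -0.3312]
moduli |λ_i(T)| = 0.7214, 0.3779, 0.3779, 0.1164, 0.0156, 0.0000.
ρ = 0.7214; 0.7214 < 1 ⇒ converges.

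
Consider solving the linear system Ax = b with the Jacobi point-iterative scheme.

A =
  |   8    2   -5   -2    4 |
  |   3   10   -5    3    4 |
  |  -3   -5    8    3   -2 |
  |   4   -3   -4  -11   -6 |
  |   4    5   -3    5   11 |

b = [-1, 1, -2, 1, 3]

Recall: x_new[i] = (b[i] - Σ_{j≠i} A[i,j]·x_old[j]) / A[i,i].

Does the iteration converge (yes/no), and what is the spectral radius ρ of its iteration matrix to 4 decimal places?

no, ρ = 1.2266

A = D + L + U where D = diag(8, 10, 8, -11, 11).
Jacobi T = -D⁻¹(L+U): T[0,4] = -(4)/(8) = -0.5000; T[0,0] = 0.
  T[0,:] = [+0.0000, -0.2500, +0.6250, +0.2500, -0.5000]
  T[1,:] = [-0.3000, +0.0000, +0.5000, -0.3000, -0.4000]
  T[2,:] = [+0.3750, +0.6250, +0.0000, -0.3750, +0.2500]
  T[3,:] = [+0.3636, -0.2727, -0.3636, +0.0000, -0.5455]
  T[4,:] = [-0.3636, -0.4545, +0.2727, -0.4545, +0.0000]
|eigenvalues of T|: 1.2266, 0.8629, 0.7222, 0.6188, 0.2602.
spectral radius ρ = 1.2266; 1.2266 > 1: divergent.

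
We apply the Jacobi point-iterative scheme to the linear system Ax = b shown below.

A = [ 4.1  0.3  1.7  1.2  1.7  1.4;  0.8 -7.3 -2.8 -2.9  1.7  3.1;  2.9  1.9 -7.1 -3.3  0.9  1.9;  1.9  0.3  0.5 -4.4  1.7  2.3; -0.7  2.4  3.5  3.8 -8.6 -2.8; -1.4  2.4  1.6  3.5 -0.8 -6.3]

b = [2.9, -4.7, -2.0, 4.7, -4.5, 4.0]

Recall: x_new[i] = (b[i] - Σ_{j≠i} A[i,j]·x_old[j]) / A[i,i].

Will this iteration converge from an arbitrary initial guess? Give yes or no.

Write A = D+L+U with D = diag(4.1, -7.3, -7.1, -4.4, -8.6, -6.3).
Jacobi: T = -D⁻¹(L+U), T[1,5] = -(3.1)/(-7.3) = +0.4247; T[1,1] = 0.
  T[0,:] = [+0.0000 -0.0732 -0.4146 -0.2927 -0.4146 -0.3415]
  T[1,:] = [+0.1096 +0.0000 -0.3836 -0.3973 +0.2329 +0.4247]
  T[2,:] = [+0.4085 +0.2676 +0.0000 -0.4648 +0.1268 +0.2676]
  T[3,:] = [+0.4318 +0.0682 +0.1136 +0.0000 +0.3864 +0.5227]
  T[4,:] = [-0.0814 +0.2791 +0.4070 +0.4419 +0.0000 -0.3256]
  T[5,:] = [-0.2222 +0.3810 +0.2540 +0.5556 -0.1270 +0.0000]
eigenvalue magnitudes: 1.1424, 0.6175, 0.6175, 0.5149, 0.2004, 0.1617.
ρ = 1.1424; 1.1424 > 1: divergent.

no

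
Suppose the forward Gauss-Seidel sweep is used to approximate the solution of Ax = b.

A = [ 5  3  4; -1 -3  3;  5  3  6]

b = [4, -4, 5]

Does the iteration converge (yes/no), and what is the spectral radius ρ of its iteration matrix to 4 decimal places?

Split A = D + L + U, D = diag(5, -3, 6).
T_GS = -(D+L)⁻¹U: row 0 first, T[0,2] = -(4)/(5) = -0.8000; later rows by forward substitution.
  T[0,:] = [+0.0000, -0.6000, -0.8000]
  T[1,:] = [+0.0000, +0.2000, +1.2667]
  T[2,:] = [+0.0000, +0.4000, +0.0333]
moduli |λ_i(T)| = 0.8333, 0.6000, 0.0000.
ρ(T) = max|λ| = 0.8333; 0.8333 < 1, so it converges for any x₀.

yes, ρ = 0.8333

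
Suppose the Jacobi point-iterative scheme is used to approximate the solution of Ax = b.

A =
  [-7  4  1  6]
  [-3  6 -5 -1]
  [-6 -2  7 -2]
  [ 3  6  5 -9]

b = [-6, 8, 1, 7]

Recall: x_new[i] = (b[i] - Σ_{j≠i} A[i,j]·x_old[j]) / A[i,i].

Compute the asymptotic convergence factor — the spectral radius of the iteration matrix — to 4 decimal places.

Write A = D+L+U with D = diag(-7, 6, 7, -9).
Jacobi: T = -D⁻¹(L+U), T[3,2] = -(5)/(-9) = +0.5556; T[3,3] = 0.
  T[0,:] = [+0.0000  +0.5714  +0.1429  +0.8571]
  T[1,:] = [+0.5000  +0.0000  +0.8333  +0.1667]
  T[2,:] = [+0.8571  +0.2857  +0.0000  +0.2857]
  T[3,:] = [+0.3333  +0.6667  +0.5556  +0.0000]
eigenvalue magnitudes: 1.5145, 0.7563, 0.7563, 0.5261.
spectral radius ρ = 1.5145; 1.5145 > 1 ⇒ diverges.

1.5145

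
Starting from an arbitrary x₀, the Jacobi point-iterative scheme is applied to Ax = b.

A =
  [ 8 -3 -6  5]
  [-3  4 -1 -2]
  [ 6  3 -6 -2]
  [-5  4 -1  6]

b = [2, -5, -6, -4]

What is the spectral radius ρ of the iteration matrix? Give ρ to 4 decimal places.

1.1463

Diagonal D = diag(8, 4, -6, 6); L, U strict lower/upper.
Jacobi: T = -D⁻¹(L+U), T[3,1] = -(4)/(6) = -0.6667; T[3,3] = 0.
  T[0,:] = [+0.0000, +0.3750, +0.7500, -0.6250]
  T[1,:] = [+0.7500, +0.0000, +0.2500, +0.5000]
  T[2,:] = [+1.0000, +0.5000, +0.0000, -0.3333]
  T[3,:] = [+0.8333, -0.6667, +0.1667, +0.0000]
|eigenvalues of T|: 1.1463, 0.8811, 0.8811, 0.7666.
ρ(T) = max|λ| = 1.1463; 1.1463 > 1, so it fails to converge.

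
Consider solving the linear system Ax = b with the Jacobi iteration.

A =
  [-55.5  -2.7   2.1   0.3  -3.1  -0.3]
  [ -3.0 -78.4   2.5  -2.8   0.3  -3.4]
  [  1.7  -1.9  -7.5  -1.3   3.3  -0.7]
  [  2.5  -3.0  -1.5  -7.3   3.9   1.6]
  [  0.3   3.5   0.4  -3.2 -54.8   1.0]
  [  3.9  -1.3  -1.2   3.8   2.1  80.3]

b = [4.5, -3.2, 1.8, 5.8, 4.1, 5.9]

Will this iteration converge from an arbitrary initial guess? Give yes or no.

yes

Split A = D + L + U, D = diag(-55.5, -78.4, -7.5, -7.3, -54.8, 80.3).
Jacobi: T = -D⁻¹(L+U), T[0,5] = -(-0.3)/(-55.5) = -0.0054; T[0,0] = 0.
  T[0,:] = [+0.0000  -0.0486  +0.0378  +0.0054  -0.0559  -0.0054]
  T[1,:] = [-0.0383  +0.0000  +0.0319  -0.0357  +0.0038  -0.0434]
  T[2,:] = [+0.2267  -0.2533  +0.0000  -0.1733  +0.4400  -0.0933]
  T[3,:] = [+0.3425  -0.4110  -0.2055  +0.0000  +0.5342  +0.2192]
  T[4,:] = [+0.0055  +0.0639  +0.0073  -0.0584  +0.0000  +0.0182]
  T[5,:] = [-0.0486  +0.0162  +0.0149  -0.0473  -0.0262  +0.0000]
eigenvalue magnitudes: 0.1563, 0.1239, 0.1239, 0.0659, 0.0603, 0.0603.
spectral radius ρ = 0.1563; 0.1563 < 1, so it converges for any x₀.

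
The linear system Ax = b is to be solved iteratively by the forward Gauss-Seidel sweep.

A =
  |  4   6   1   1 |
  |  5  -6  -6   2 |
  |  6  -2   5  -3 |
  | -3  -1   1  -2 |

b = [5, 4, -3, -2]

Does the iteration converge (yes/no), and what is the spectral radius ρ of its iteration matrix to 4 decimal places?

Write A = D+L+U with D = diag(4, -6, 5, -2).
GS T = -(D+L)⁻¹U: row 0 first, T[0,3] = -(1)/(4) = -0.2500; later rows by forward substitution.
  T[0,:] = [+0.0000 -1.5000 -0.2500 -0.2500]
  T[1,:] = [+0.0000 -1.2500 -1.2083 +0.1250]
  T[2,:] = [+0.0000 +1.3000 -0.1833 +0.9500]
  T[3,:] = [+0.0000 +3.5250 +0.8875 +0.7875]
moduli |λ_i(T)| = 1.5770, 0.9252, 0.9252, 0.0000.
ρ(T) = max|λ| = 1.5770; 1.5770 > 1 ⇒ diverges.

no, ρ = 1.5770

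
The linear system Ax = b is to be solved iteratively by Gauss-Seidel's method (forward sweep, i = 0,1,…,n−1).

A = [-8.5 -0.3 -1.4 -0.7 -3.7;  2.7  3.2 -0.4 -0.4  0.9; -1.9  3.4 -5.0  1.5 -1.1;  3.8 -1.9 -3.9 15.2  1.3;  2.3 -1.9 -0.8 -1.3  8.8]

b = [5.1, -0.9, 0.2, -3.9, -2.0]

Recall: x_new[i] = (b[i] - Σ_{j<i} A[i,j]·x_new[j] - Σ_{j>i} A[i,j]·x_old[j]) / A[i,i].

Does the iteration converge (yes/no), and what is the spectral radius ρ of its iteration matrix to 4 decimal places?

A = D + L + U where D = diag(-8.5, 3.2, -5, 15.2, 8.8).
Gauss-Seidel: T = -(D+L)⁻¹U, row 0 first, T[0,4] = -(-3.7)/(-8.5) = -0.4353; later rows by forward substitution.
  T[0,:] = [+0.0000  -0.0353  -0.1647  -0.0824  -0.4353]
  T[1,:] = [+0.0000  +0.0298  +0.2640  +0.1945  +0.0860]
  T[2,:] = [+0.0000  +0.0337  +0.2421  +0.4635  +0.0039]
  T[3,:] = [+0.0000  +0.0212  +0.1363  +0.1638  +0.0351]
  T[4,:] = [+0.0000  +0.0218  +0.1422  +0.1299  +0.1379]
eigenvalue magnitudes: 0.5096, 0.1061, 0.0234, 0.0234, 0.0000.
ρ(T) = max|λ| = 0.5096; 0.5096 < 1: convergent.

yes, ρ = 0.5096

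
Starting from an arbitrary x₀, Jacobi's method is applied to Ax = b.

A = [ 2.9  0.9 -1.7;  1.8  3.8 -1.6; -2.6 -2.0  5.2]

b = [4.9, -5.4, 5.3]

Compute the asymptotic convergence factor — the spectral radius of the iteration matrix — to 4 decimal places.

Split A = D + L + U, D = diag(2.9, 3.8, 5.2).
Jacobi T = -D⁻¹(L+U): T[2,1] = -(-2)/(5.2) = +0.3846; T[2,2] = 0.
  T[0,:] = [+0.0000 -0.3103 +0.5862]
  T[1,:] = [-0.4737 +0.0000 +0.4211]
  T[2,:] = [+0.5000 +0.3846 +0.0000]
|roots of det(T-λI)|: 0.8917, 0.5215, 0.3701.
ρ = 0.8917; 0.8917 < 1 ⇒ converges.

0.8917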